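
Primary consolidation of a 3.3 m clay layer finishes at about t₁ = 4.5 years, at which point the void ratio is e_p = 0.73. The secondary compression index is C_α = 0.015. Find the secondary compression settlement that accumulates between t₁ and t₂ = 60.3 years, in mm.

Secondary compression: S_s = C_α·H/(1+e_p)·log₁₀(t₂/t₁)
S_s = 0.015×3.3/(1+0.73)×log₁₀(60.3/4.5)
    = 0.02861 × 1.127 = 0.03225 m

S_s ≈ 32.2 mm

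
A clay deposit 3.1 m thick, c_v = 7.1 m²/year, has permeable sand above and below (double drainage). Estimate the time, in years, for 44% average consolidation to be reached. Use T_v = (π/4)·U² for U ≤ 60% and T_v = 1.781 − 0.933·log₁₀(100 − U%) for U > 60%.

t ≈ 0.0515 years

Drainage path length: H_d = H/2 = 1.55 m (double drainage).
U ≤ 60%: T_v = (π/4)·U² = (π/4)×0.44² = 0.15205.
t = T_v·H_d²/c_v = 0.15205×1.55²/7.1 = 0.05145 years.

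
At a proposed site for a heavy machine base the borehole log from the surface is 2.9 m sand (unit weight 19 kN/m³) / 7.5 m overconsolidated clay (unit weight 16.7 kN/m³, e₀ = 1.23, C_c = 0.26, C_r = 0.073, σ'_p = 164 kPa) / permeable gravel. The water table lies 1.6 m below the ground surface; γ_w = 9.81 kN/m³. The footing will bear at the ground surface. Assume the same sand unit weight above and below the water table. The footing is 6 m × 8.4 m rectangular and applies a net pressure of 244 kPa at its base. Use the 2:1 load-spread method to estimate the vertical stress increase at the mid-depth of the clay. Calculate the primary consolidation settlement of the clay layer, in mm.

S_c ≈ 71.1 mm

Mid-depth of clay below the ground surface: z = 2.9 + 7.5/2 = 6.65 m.
Total vertical stress at mid-clay: σ_v = 19×2.9 + 16.7×3.75 = 117.72 kPa.
Pore pressure: u = 9.81×(6.65 − 1.6) = 49.541 kPa.
Initial effective stress: σ'_0 = σ_v − u = 117.72 − 49.541 = 68.179 kPa.
Stress increase at mid-clay by the 2:1 spreading method:
Δσ = qBL/((B+z)(L+z)) = 244×6×8.4/((6+6.65)(8.4+6.65)) = 64.594 kPa
Final effective stress: σ'_f = 68.179 + 64.594 = 132.77 kPa.
σ'_f = 132.77 ≤ σ'_p = 164 kPa, so the clay remains overconsolidated and only the recompression index applies:
S_c = C_r·H/(1+e₀)·log₁₀(σ'_f/σ'_0) = 0.073×7.5/2.23×log₁₀(132.77/68.179)
    = 0.24551 × 0.28945 = 0.07106 m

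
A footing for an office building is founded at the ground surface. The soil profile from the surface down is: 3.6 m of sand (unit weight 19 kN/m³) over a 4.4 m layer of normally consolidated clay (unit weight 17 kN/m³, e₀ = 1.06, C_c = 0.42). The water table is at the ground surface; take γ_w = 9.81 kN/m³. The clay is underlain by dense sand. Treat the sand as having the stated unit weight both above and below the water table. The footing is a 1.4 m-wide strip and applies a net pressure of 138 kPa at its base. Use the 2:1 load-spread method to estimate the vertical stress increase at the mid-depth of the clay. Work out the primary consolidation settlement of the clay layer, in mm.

S_c ≈ 170 mm

Mid-depth of clay below the ground surface: z = 3.6 + 4.4/2 = 5.8 m.
Total vertical stress at mid-clay: σ_v = 19×3.6 + 17×2.2 = 105.8 kPa.
Pore pressure: u = 9.81×(5.8 − 0) = 56.898 kPa.
Initial effective stress: σ'_0 = σ_v − u = 105.8 − 56.898 = 48.902 kPa.
Stress increase at mid-clay by the 2:1 spreading method:
Δσ = qB/(B+z) = 138×1.4/(1.4+5.8) = 26.833 kPa
Final effective stress: σ'_f = σ'_0 + Δσ = 48.902 + 26.833 = 75.735 kPa.
Normally consolidated clay, so the full stress increment lies on the virgin compression line:
S_c = C_c·H/(1+e₀)·log₁₀(σ'_f/σ'_0) = 0.42×4.4/(1+1.06)×log₁₀(75.735/48.902)
    = 0.89709 × 0.18997 = 0.1704 m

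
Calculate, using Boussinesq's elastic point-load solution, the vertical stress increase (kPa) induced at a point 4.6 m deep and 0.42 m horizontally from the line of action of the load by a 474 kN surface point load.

Δσ_z ≈ 10.5 kPa

Boussinesq vertical stress below a point load on an elastic half-space:
Δσ_z = 3P/(2πz²) · [1 + (r/z)²]^(−5/2)
r/z = 0.42/4.6 = 0.091304; [1+(r/z)²]^(−5/2) = 0.97946.
Δσ_z = 3×474/(2π×4.6²) × 0.97946 = 10.696 × 0.97946 = 10.48 kPa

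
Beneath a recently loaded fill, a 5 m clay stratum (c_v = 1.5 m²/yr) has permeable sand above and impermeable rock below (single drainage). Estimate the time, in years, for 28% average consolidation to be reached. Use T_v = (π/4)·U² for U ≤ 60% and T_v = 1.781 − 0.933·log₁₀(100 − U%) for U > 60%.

t ≈ 1.03 years

Drainage path length: H_d = H = 5 m (single drainage).
U ≤ 60%: T_v = (π/4)·U² = (π/4)×0.28² = 0.061575.
t = T_v·H_d²/c_v = 0.061575×5²/1.5 = 1.026 years.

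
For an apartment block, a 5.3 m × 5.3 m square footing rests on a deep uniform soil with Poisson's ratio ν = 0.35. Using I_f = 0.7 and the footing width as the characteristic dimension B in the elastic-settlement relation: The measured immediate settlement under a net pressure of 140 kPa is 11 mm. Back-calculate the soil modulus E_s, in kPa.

E_s ≈ 41400 kPa

S_e = q·B·(1−ν²)/E_s · I_f  ⇒  E_s = q·B·(1−ν²)·I_f / S_e.
E_s = 140 × 5.3 × 0.8775 × 0.7 / 0.011 = 41430 kPa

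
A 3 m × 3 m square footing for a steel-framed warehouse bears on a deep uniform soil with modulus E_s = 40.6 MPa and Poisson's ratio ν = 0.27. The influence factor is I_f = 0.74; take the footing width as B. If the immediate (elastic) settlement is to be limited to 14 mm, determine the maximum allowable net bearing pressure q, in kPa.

E_s = 40.6 MPa = 40600 kPa.
S_e = q·B·(1−ν²)/E_s · I_f  ⇒  q = S_e·E_s / (B·(1−ν²)·I_f).
q = 0.014 × 40600 / (3 × 0.9271 × 0.74) = 276.2 kPa

q ≈ 276 kPa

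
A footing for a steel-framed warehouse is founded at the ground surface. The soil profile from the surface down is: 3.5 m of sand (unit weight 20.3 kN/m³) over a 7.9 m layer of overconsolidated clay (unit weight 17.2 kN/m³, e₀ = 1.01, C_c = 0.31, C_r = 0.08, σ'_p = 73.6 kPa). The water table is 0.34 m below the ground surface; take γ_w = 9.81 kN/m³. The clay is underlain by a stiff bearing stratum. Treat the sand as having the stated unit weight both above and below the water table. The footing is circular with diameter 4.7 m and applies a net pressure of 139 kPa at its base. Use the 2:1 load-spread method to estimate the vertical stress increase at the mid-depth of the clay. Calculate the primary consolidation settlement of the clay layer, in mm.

S_c ≈ 115 mm

Mid-depth of clay below the ground surface: z = 3.5 + 7.9/2 = 7.45 m.
Total vertical stress at mid-clay: σ_v = 20.3×3.5 + 17.2×3.95 = 138.99 kPa.
Pore pressure: u = 9.81×(7.45 − 0.34) = 69.749 kPa.
Initial effective stress: σ'_0 = σ_v − u = 138.99 − 69.749 = 69.241 kPa.
Stress increase at mid-clay by the 2:1 spreading method:
Δσ ≈ qD²/(D+z)² = 139×4.7²/(4.7+7.45)² = 20.8 kPa
Final effective stress: σ'_f = 69.241 + 20.8 = 90.041 kPa.
σ'_f = 90.041 > σ'_p = 73.6 kPa, so the stress path crosses the preconsolidation pressure — recompression up to σ'_p, then virgin compression beyond:
S_c = H/(1+e₀)·[C_r·log₁₀(σ'_p/σ'_0) + C_c·log₁₀(σ'_f/σ'_p)]
    = 7.9/2.01 × [0.08×log₁₀(73.6/69.241) + 0.31×log₁₀(90.041/73.6)]
    = 3.9303 × [0.0021212 + 0.027144] = 0.115 m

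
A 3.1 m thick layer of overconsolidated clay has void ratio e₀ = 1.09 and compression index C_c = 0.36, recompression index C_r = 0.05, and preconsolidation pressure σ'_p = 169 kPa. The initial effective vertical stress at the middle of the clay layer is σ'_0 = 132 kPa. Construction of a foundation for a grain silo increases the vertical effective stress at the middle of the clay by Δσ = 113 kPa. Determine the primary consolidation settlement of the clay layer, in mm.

Final effective stress: σ'_f = 132 + 113 = 245 kPa.
σ'_f = 245 > σ'_p = 169 kPa, so the stress path crosses the preconsolidation pressure — recompression up to σ'_p, then virgin compression beyond:
S_c = H/(1+e₀)·[C_r·log₁₀(σ'_p/σ'_0) + C_c·log₁₀(σ'_f/σ'_p)]
    = 3.1/2.09 × [0.05×log₁₀(169/132) + 0.36×log₁₀(245/169)]
    = 1.4833 × [0.0053656 + 0.058061] = 0.09408 m

S_c ≈ 94.1 mm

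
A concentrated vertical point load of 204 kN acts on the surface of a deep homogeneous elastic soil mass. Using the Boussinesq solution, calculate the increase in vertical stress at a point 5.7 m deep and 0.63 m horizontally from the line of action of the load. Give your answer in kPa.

Δσ_z ≈ 2.91 kPa

Boussinesq vertical stress below a point load on an elastic half-space:
Δσ_z = 3P/(2πz²) · [1 + (r/z)²]^(−5/2)
r/z = 0.63/5.7 = 0.11053; [1+(r/z)²]^(−5/2) = 0.9701.
Δσ_z = 3×204/(2π×5.7²) × 0.9701 = 2.9979 × 0.9701 = 2.908 kPa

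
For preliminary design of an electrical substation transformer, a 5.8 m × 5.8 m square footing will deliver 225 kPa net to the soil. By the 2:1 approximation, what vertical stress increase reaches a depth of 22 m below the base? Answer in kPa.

By the 2:1 method the load spreads at 1 horizontal : 2 vertical, so at depth z the loaded area has grown by z in each plan dimension:
Δσ = qBL/((B+z)(L+z)) = 225×5.8×5.8/((5.8+22)(5.8+22)) = 9.7937 kPa

Δσ_z ≈ 9.79 kPa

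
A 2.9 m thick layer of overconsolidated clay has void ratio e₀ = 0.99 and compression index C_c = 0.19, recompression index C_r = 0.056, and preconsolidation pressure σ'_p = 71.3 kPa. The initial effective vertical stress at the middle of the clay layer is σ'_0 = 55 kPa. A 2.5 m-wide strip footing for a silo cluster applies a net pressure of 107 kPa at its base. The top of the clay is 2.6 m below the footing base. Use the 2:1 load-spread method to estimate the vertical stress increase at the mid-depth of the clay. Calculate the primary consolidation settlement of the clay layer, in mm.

S_c ≈ 44.8 mm

Mid-depth of clay below the footing base: z = 2.6 + 2.9/2 = 4.05 m.
Stress increase at mid-clay by the 2:1 spreading method:
Δσ = qB/(B+z) = 107×2.5/(2.5+4.05) = 40.84 kPa
Final effective stress: σ'_f = 55 + 40.84 = 95.84 kPa.
σ'_f = 95.84 > σ'_p = 71.3 kPa, so the stress path crosses the preconsolidation pressure — recompression up to σ'_p, then virgin compression beyond:
S_c = H/(1+e₀)·[C_r·log₁₀(σ'_p/σ'_0) + C_c·log₁₀(σ'_f/σ'_p)]
    = 2.9/1.99 × [0.056×log₁₀(71.3/55) + 0.19×log₁₀(95.84/71.3)]
    = 1.4573 × [0.0063127 + 0.024407] = 0.04477 m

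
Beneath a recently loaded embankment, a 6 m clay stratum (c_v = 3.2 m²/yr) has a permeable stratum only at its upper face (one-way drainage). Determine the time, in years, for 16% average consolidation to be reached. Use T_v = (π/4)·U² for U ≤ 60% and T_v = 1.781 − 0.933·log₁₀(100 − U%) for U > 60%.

Drainage path length: H_d = H = 6 m (single drainage).
U ≤ 60%: T_v = (π/4)·U² = (π/4)×0.16² = 0.020106.
t = T_v·H_d²/c_v = 0.020106×6²/3.2 = 0.2262 years.

t ≈ 0.226 years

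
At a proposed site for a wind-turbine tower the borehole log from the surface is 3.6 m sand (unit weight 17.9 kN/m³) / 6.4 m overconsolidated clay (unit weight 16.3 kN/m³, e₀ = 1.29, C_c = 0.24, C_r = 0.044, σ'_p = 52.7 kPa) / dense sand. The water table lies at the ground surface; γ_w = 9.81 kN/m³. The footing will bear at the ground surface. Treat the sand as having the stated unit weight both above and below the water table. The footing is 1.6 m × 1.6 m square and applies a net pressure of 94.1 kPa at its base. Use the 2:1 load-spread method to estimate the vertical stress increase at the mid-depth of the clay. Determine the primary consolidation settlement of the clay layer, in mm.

S_c ≈ 6.25 mm

Mid-depth of clay below the ground surface: z = 3.6 + 6.4/2 = 6.8 m.
Total vertical stress at mid-clay: σ_v = 17.9×3.6 + 16.3×3.2 = 116.6 kPa.
Pore pressure: u = 9.81×(6.8 − 0) = 66.708 kPa.
Initial effective stress: σ'_0 = σ_v − u = 116.6 − 66.708 = 49.892 kPa.
Stress increase at mid-clay by the 2:1 spreading method:
Δσ = qBL/((B+z)(L+z)) = 94.1×1.6×1.6/((1.6+6.8)(1.6+6.8)) = 3.4141 kPa
Final effective stress: σ'_f = 49.892 + 3.4141 = 53.306 kPa.
σ'_f = 53.306 > σ'_p = 52.7 kPa, so the stress path crosses the preconsolidation pressure — recompression up to σ'_p, then virgin compression beyond:
S_c = H/(1+e₀)·[C_r·log₁₀(σ'_p/σ'_0) + C_c·log₁₀(σ'_f/σ'_p)]
    = 6.4/2.29 × [0.044×log₁₀(52.7/49.892) + 0.24×log₁₀(53.306/52.7)]
    = 2.7948 × [0.0010463 + 0.0011917] = 0.006255 m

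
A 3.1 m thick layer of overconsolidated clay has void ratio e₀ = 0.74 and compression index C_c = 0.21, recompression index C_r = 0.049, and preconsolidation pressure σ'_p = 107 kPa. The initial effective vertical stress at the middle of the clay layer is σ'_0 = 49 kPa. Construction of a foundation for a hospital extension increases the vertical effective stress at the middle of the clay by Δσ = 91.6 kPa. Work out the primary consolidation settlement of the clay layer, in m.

Final effective stress: σ'_f = 49 + 91.6 = 140.6 kPa.
σ'_f = 140.6 > σ'_p = 107 kPa, so the stress path crosses the preconsolidation pressure — recompression up to σ'_p, then virgin compression beyond:
S_c = H/(1+e₀)·[C_r·log₁₀(σ'_p/σ'_0) + C_c·log₁₀(σ'_f/σ'_p)]
    = 3.1/1.74 × [0.049×log₁₀(107/49) + 0.21×log₁₀(140.6/107)]
    = 1.7816 × [0.01662 + 0.024906] = 0.07398 m

S_c ≈ 0.074 m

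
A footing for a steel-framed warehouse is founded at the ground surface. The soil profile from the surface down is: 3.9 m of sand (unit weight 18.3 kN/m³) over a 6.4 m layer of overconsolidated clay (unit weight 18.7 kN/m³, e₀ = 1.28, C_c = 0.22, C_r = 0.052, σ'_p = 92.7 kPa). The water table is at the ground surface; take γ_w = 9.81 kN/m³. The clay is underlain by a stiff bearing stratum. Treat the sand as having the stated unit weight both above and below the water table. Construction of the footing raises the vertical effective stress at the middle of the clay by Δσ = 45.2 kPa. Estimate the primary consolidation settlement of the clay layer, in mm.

Mid-depth of clay below the ground surface: z = 3.9 + 6.4/2 = 7.1 m.
Total vertical stress at mid-clay: σ_v = 18.3×3.9 + 18.7×3.2 = 131.21 kPa.
Pore pressure: u = 9.81×(7.1 − 0) = 69.651 kPa.
Initial effective stress: σ'_0 = σ_v − u = 131.21 − 69.651 = 61.559 kPa.
Final effective stress: σ'_f = 61.559 + 45.2 = 106.76 kPa.
σ'_f = 106.76 > σ'_p = 92.7 kPa, so the stress path crosses the preconsolidation pressure — recompression up to σ'_p, then virgin compression beyond:
S_c = H/(1+e₀)·[C_r·log₁₀(σ'_p/σ'_0) + C_c·log₁₀(σ'_f/σ'_p)]
    = 6.4/2.28 × [0.052×log₁₀(92.7/61.559) + 0.22×log₁₀(106.76/92.7)]
    = 2.807 × [0.009245 + 0.013492] = 0.06382 m

S_c ≈ 63.8 mm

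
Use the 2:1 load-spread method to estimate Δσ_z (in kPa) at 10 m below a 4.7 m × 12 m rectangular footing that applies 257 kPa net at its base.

Δσ_z ≈ 44.8 kPa

By the 2:1 method the load spreads at 1 horizontal : 2 vertical, so at depth z the loaded area has grown by z in each plan dimension:
Δσ = qBL/((B+z)(L+z)) = 257×4.7×12/((4.7+10)(12+10)) = 44.82 kPa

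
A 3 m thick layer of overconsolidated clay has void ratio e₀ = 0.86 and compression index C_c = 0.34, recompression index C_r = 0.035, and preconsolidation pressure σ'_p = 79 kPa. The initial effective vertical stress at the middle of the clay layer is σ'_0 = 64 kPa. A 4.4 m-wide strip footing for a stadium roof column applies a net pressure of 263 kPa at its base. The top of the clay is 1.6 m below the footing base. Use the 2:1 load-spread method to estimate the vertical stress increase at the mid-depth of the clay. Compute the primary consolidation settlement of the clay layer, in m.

S_c ≈ 0.247 m

Mid-depth of clay below the footing base: z = 1.6 + 3/2 = 3.1 m.
Stress increase at mid-clay by the 2:1 spreading method:
Δσ = qB/(B+z) = 263×4.4/(4.4+3.1) = 154.29 kPa
Final effective stress: σ'_f = 64 + 154.29 = 218.29 kPa.
σ'_f = 218.29 > σ'_p = 79 kPa, so the stress path crosses the preconsolidation pressure — recompression up to σ'_p, then virgin compression beyond:
S_c = H/(1+e₀)·[C_r·log₁₀(σ'_p/σ'_0) + C_c·log₁₀(σ'_f/σ'_p)]
    = 3/1.86 × [0.035×log₁₀(79/64) + 0.34×log₁₀(218.29/79)]
    = 1.6129 × [0.0032006 + 0.15008] = 0.2472 m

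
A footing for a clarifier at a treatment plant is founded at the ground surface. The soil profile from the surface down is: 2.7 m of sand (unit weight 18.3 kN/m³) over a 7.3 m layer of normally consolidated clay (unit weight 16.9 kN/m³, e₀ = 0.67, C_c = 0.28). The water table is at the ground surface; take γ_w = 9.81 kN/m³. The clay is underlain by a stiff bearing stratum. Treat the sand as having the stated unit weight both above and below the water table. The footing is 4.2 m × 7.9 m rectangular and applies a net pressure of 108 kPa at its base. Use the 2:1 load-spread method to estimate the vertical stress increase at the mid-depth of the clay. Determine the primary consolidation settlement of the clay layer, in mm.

S_c ≈ 211 mm

Mid-depth of clay below the ground surface: z = 2.7 + 7.3/2 = 6.35 m.
Total vertical stress at mid-clay: σ_v = 18.3×2.7 + 16.9×3.65 = 111.09 kPa.
Pore pressure: u = 9.81×(6.35 − 0) = 62.294 kPa.
Initial effective stress: σ'_0 = σ_v − u = 111.09 − 62.294 = 48.796 kPa.
Stress increase at mid-clay by the 2:1 spreading method:
Δσ = qBL/((B+z)(L+z)) = 108×4.2×7.9/((4.2+6.35)(7.9+6.35)) = 23.836 kPa
Final effective stress: σ'_f = σ'_0 + Δσ = 48.796 + 23.836 = 72.632 kPa.
Normally consolidated clay, so the full stress increment lies on the virgin compression line:
S_c = C_c·H/(1+e₀)·log₁₀(σ'_f/σ'_0) = 0.28×7.3/(1+0.67)×log₁₀(72.632/48.796)
    = 1.224 × 0.17274 = 0.2114 m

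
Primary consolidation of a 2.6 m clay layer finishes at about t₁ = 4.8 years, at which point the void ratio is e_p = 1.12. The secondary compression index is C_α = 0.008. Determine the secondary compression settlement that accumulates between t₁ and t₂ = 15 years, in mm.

S_s ≈ 4.86 mm

Secondary compression: S_s = C_α·H/(1+e_p)·log₁₀(t₂/t₁)
S_s = 0.008×2.6/(1+1.12)×log₁₀(15/4.8)
    = 0.009811 × 0.4949 = 0.004855 m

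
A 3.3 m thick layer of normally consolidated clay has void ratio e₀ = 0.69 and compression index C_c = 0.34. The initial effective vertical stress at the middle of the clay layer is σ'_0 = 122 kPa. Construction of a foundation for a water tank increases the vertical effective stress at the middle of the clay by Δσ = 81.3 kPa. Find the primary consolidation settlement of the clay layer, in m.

S_c ≈ 0.147 m

Final effective stress: σ'_f = σ'_0 + Δσ = 122 + 81.3 = 203.3 kPa.
Normally consolidated clay, so the full stress increment lies on the virgin compression line:
S_c = C_c·H/(1+e₀)·log₁₀(σ'_f/σ'_0) = 0.34×3.3/(1+0.69)×log₁₀(203.3/122)
    = 0.66391 × 0.22178 = 0.1472 m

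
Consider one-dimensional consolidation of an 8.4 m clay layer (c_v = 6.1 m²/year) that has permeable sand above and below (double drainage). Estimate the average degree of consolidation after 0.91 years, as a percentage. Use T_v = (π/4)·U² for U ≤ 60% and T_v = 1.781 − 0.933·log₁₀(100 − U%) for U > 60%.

U ≈ 62.7 %

Drainage path length: H_d = H/2 = 4.2 m (double drainage).
T_v = c_v·t/H_d² = 6.1×0.91/4.2² = 0.31468.
T_v = 0.31468 corresponds to the U > 60% branch:
U = 1 − 10^((1.781 − T_v)/0.933)/100 = 0.6271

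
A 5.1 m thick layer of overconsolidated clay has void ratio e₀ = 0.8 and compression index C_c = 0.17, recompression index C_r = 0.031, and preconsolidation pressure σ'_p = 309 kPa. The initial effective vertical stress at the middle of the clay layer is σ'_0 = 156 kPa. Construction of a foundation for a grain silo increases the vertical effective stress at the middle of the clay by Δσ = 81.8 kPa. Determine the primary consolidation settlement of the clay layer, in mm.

Final effective stress: σ'_f = 156 + 81.8 = 237.8 kPa.
σ'_f = 237.8 ≤ σ'_p = 309 kPa, so the clay remains overconsolidated and only the recompression index applies:
S_c = C_r·H/(1+e₀)·log₁₀(σ'_f/σ'_0) = 0.031×5.1/1.8×log₁₀(237.8/156)
    = 0.087832 × 0.18309 = 0.01608 m

S_c ≈ 16.1 mm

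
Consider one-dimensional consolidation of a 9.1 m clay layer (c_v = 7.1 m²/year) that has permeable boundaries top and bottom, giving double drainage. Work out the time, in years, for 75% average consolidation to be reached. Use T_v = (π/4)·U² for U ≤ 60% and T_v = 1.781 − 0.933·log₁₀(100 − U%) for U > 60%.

Drainage path length: H_d = H/2 = 4.55 m (double drainage).
U > 60%: T_v = 1.781 − 0.933·log₁₀(100 − 75) = 0.47672.
t = T_v·H_d²/c_v = 0.47672×4.55²/7.1 = 1.39 years.

t ≈ 1.39 years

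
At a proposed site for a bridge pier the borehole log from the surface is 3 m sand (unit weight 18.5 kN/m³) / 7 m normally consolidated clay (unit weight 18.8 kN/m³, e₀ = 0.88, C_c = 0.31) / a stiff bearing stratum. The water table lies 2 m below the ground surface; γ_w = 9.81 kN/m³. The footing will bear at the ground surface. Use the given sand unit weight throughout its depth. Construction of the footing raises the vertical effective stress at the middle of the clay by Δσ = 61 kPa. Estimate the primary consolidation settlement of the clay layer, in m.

S_c ≈ 0.292 m

Mid-depth of clay below the ground surface: z = 3 + 7/2 = 6.5 m.
Total vertical stress at mid-clay: σ_v = 18.5×3 + 18.8×3.5 = 121.3 kPa.
Pore pressure: u = 9.81×(6.5 − 2) = 44.145 kPa.
Initial effective stress: σ'_0 = σ_v − u = 121.3 − 44.145 = 77.155 kPa.
Final effective stress: σ'_f = σ'_0 + Δσ = 77.155 + 61 = 138.16 kPa.
Normally consolidated clay, so the full stress increment lies on the virgin compression line:
S_c = C_c·H/(1+e₀)·log₁₀(σ'_f/σ'_0) = 0.31×7/(1+0.88)×log₁₀(138.16/77.155)
    = 1.1543 × 0.25302 = 0.2921 m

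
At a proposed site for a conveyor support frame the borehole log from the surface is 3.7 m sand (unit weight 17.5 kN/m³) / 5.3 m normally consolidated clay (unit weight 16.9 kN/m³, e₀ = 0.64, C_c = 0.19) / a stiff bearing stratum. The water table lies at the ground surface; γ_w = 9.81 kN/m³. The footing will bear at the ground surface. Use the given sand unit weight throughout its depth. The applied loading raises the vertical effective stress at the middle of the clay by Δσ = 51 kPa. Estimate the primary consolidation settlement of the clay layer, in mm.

S_c ≈ 195 mm

Mid-depth of clay below the ground surface: z = 3.7 + 5.3/2 = 6.35 m.
Total vertical stress at mid-clay: σ_v = 17.5×3.7 + 16.9×2.65 = 109.53 kPa.
Pore pressure: u = 9.81×(6.35 − 0) = 62.294 kPa.
Initial effective stress: σ'_0 = σ_v − u = 109.53 − 62.294 = 47.236 kPa.
Final effective stress: σ'_f = σ'_0 + Δσ = 47.236 + 51 = 98.236 kPa.
Normally consolidated clay, so the full stress increment lies on the virgin compression line:
S_c = C_c·H/(1+e₀)·log₁₀(σ'_f/σ'_0) = 0.19×5.3/(1+0.64)×log₁₀(98.236/47.236)
    = 0.61402 × 0.318 = 0.1953 m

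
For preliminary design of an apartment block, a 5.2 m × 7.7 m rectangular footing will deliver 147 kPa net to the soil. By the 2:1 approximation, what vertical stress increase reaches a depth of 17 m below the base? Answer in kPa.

Δσ_z ≈ 10.7 kPa

By the 2:1 method the load spreads at 1 horizontal : 2 vertical, so at depth z the loaded area has grown by z in each plan dimension:
Δσ = qBL/((B+z)(L+z)) = 147×5.2×7.7/((5.2+17)(7.7+17)) = 10.734 kPa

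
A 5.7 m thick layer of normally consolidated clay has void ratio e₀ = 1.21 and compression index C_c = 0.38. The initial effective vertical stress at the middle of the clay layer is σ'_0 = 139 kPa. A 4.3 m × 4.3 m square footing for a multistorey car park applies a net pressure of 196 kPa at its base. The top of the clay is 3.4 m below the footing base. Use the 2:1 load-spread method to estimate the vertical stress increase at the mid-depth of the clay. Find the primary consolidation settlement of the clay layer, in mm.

Mid-depth of clay below the footing base: z = 3.4 + 5.7/2 = 6.25 m.
Stress increase at mid-clay by the 2:1 spreading method:
Δσ = qBL/((B+z)(L+z)) = 196×4.3×4.3/((4.3+6.25)(4.3+6.25)) = 32.56 kPa
Final effective stress: σ'_f = σ'_0 + Δσ = 139 + 32.56 = 171.56 kPa.
Normally consolidated clay, so the full stress increment lies on the virgin compression line:
S_c = C_c·H/(1+e₀)·log₁₀(σ'_f/σ'_0) = 0.38×5.7/(1+1.21)×log₁₀(171.56/139)
    = 0.98009 × 0.091401 = 0.08958 m

S_c ≈ 89.6 mm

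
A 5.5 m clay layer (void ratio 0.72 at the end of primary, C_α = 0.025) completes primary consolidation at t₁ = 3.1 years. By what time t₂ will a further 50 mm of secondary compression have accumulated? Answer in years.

t₂ ≈ 13.1 years

S_s = C_α·H/(1+e_p)·log₁₀(t₂/t₁) ⇒ log₁₀(t₂/t₁) = S_s·(1+e_p)/(C_α·H).
log₁₀(t₂/t₁) = 0.05 × (1+0.72) / (0.025×5.5) = 0.6255
t₂ = t₁ × 10^0.6255 = 3.1 × 4.221 = 13.09 years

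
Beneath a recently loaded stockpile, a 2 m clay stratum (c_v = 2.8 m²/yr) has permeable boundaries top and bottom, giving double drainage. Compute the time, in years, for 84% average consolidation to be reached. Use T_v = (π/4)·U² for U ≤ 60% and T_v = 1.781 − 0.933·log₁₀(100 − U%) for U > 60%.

t ≈ 0.235 years

Drainage path length: H_d = H/2 = 1 m (double drainage).
U > 60%: T_v = 1.781 − 0.933·log₁₀(100 − 84) = 0.65756.
t = T_v·H_d²/c_v = 0.65756×1²/2.8 = 0.2348 years.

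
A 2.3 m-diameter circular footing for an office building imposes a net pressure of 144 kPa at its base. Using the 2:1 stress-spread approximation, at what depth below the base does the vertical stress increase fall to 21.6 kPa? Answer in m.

z ≈ 3.64 m

2:1 spreading — at depth z the loaded area has grown by z in each plan dimension:
qD²/(D+z)² = Δσ_z ⇒ z = D(√(q/Δσ_z) − 1) = 2.3×(√(144/21.6) − 1) = 3.639 m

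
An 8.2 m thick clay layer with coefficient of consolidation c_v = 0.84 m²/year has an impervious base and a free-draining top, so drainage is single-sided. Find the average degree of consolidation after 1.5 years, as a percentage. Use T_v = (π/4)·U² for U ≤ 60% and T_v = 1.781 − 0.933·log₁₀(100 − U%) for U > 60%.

U ≈ 15.4 %

Drainage path length: H_d = H = 8.2 m (single drainage).
T_v = c_v·t/H_d² = 0.84×1.5/8.2² = 0.018739.
T_v = 0.018739 corresponds to the U ≤ 60% branch:
U = √(4T_v/π) = 0.1545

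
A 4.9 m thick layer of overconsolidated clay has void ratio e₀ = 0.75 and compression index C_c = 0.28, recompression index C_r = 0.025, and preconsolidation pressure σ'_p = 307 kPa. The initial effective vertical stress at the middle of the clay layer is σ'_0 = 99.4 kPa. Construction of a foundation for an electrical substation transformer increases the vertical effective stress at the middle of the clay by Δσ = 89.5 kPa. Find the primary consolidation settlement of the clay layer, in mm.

Final effective stress: σ'_f = 99.4 + 89.5 = 188.9 kPa.
σ'_f = 188.9 ≤ σ'_p = 307 kPa, so the clay remains overconsolidated and only the recompression index applies:
S_c = C_r·H/(1+e₀)·log₁₀(σ'_f/σ'_0) = 0.025×4.9/1.75×log₁₀(188.9/99.4)
    = 0.07 × 0.27885 = 0.01952 m

S_c ≈ 19.5 mm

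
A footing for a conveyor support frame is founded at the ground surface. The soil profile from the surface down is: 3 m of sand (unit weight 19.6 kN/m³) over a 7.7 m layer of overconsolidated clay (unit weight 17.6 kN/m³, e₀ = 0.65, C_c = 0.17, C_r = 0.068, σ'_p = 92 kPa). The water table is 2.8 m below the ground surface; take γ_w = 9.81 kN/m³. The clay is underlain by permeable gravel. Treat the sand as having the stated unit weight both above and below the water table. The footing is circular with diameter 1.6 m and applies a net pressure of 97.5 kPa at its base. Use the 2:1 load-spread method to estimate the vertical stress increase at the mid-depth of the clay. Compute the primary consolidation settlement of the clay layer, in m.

Mid-depth of clay below the ground surface: z = 3 + 7.7/2 = 6.85 m.
Total vertical stress at mid-clay: σ_v = 19.6×3 + 17.6×3.85 = 126.56 kPa.
Pore pressure: u = 9.81×(6.85 − 2.8) = 39.73 kPa.
Initial effective stress: σ'_0 = σ_v − u = 126.56 − 39.73 = 86.83 kPa.
Stress increase at mid-clay by the 2:1 spreading method:
Δσ ≈ qD²/(D+z)² = 97.5×1.6²/(1.6+6.85)² = 3.4957 kPa
Final effective stress: σ'_f = 86.83 + 3.4957 = 90.326 kPa.
σ'_f = 90.326 ≤ σ'_p = 92 kPa, so the clay remains overconsolidated and only the recompression index applies:
S_c = C_r·H/(1+e₀)·log₁₀(σ'_f/σ'_0) = 0.068×7.7/1.65×log₁₀(90.326/86.83)
    = 0.31734 × 0.017143 = 0.00544 m

S_c ≈ 0.00544 m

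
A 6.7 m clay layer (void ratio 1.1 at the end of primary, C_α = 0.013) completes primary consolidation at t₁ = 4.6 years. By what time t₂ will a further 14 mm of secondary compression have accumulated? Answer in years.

S_s = C_α·H/(1+e_p)·log₁₀(t₂/t₁) ⇒ log₁₀(t₂/t₁) = S_s·(1+e_p)/(C_α·H).
log₁₀(t₂/t₁) = 0.014 × (1+1.1) / (0.013×6.7) = 0.3375
t₂ = t₁ × 10^0.3375 = 4.6 × 2.175 = 10.01 years

t₂ ≈ 10 years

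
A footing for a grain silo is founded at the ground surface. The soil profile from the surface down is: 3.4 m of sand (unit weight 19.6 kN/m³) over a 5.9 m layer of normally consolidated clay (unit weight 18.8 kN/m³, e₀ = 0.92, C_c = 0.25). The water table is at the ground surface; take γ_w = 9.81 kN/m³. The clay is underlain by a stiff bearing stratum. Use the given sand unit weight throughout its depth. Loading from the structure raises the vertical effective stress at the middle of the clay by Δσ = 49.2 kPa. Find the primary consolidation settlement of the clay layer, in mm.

S_c ≈ 200 mm

Mid-depth of clay below the ground surface: z = 3.4 + 5.9/2 = 6.35 m.
Total vertical stress at mid-clay: σ_v = 19.6×3.4 + 18.8×2.95 = 122.1 kPa.
Pore pressure: u = 9.81×(6.35 − 0) = 62.294 kPa.
Initial effective stress: σ'_0 = σ_v − u = 122.1 − 62.294 = 59.806 kPa.
Final effective stress: σ'_f = σ'_0 + Δσ = 59.806 + 49.2 = 109.01 kPa.
Normally consolidated clay, so the full stress increment lies on the virgin compression line:
S_c = C_c·H/(1+e₀)·log₁₀(σ'_f/σ'_0) = 0.25×5.9/(1+0.92)×log₁₀(109.01/59.806)
    = 0.76823 × 0.26072 = 0.2003 m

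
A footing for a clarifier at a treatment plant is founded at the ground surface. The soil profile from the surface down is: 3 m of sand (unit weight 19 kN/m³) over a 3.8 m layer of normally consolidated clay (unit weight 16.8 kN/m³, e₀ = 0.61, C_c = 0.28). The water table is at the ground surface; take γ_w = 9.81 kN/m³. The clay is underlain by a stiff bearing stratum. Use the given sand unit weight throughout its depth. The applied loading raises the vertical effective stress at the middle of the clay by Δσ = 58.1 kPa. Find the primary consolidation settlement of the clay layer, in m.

S_c ≈ 0.254 m

Mid-depth of clay below the ground surface: z = 3 + 3.8/2 = 4.9 m.
Total vertical stress at mid-clay: σ_v = 19×3 + 16.8×1.9 = 88.92 kPa.
Pore pressure: u = 9.81×(4.9 − 0) = 48.069 kPa.
Initial effective stress: σ'_0 = σ_v − u = 88.92 − 48.069 = 40.851 kPa.
Final effective stress: σ'_f = σ'_0 + Δσ = 40.851 + 58.1 = 98.951 kPa.
Normally consolidated clay, so the full stress increment lies on the virgin compression line:
S_c = C_c·H/(1+e₀)·log₁₀(σ'_f/σ'_0) = 0.28×3.8/(1+0.61)×log₁₀(98.951/40.851)
    = 0.66087 × 0.38422 = 0.2539 m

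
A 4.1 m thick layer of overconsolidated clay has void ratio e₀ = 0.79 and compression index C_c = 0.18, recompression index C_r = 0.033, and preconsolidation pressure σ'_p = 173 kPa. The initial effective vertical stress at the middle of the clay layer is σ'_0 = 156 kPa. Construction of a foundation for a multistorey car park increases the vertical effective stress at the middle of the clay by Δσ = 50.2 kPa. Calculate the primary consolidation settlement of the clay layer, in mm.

Final effective stress: σ'_f = 156 + 50.2 = 206.2 kPa.
σ'_f = 206.2 > σ'_p = 173 kPa, so the stress path crosses the preconsolidation pressure — recompression up to σ'_p, then virgin compression beyond:
S_c = H/(1+e₀)·[C_r·log₁₀(σ'_p/σ'_0) + C_c·log₁₀(σ'_f/σ'_p)]
    = 4.1/1.79 × [0.033×log₁₀(173/156) + 0.18×log₁₀(206.2/173)]
    = 2.2905 × [0.0014824 + 0.013724] = 0.03483 m

S_c ≈ 34.8 mm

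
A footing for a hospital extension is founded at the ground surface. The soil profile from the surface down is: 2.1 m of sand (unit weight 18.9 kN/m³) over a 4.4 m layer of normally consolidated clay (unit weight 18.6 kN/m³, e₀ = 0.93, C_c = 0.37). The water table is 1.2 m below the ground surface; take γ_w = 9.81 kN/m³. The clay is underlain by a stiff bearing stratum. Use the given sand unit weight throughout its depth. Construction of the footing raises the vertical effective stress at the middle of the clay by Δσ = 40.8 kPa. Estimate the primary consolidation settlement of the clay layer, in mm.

S_c ≈ 218 mm

Mid-depth of clay below the ground surface: z = 2.1 + 4.4/2 = 4.3 m.
Total vertical stress at mid-clay: σ_v = 18.9×2.1 + 18.6×2.2 = 80.61 kPa.
Pore pressure: u = 9.81×(4.3 − 1.2) = 30.411 kPa.
Initial effective stress: σ'_0 = σ_v − u = 80.61 − 30.411 = 50.199 kPa.
Final effective stress: σ'_f = σ'_0 + Δσ = 50.199 + 40.8 = 90.999 kPa.
Normally consolidated clay, so the full stress increment lies on the virgin compression line:
S_c = C_c·H/(1+e₀)·log₁₀(σ'_f/σ'_0) = 0.37×4.4/(1+0.93)×log₁₀(90.999/50.199)
    = 0.84352 × 0.25834 = 0.2179 m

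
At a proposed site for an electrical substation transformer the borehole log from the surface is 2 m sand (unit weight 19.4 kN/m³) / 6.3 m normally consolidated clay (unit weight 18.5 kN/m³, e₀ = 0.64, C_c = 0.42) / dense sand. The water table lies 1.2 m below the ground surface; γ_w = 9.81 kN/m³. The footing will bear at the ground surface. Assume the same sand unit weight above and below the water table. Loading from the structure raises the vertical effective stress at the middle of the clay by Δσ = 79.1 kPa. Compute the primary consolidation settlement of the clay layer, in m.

S_c ≈ 0.601 m

Mid-depth of clay below the ground surface: z = 2 + 6.3/2 = 5.15 m.
Total vertical stress at mid-clay: σ_v = 19.4×2 + 18.5×3.15 = 97.075 kPa.
Pore pressure: u = 9.81×(5.15 − 1.2) = 38.75 kPa.
Initial effective stress: σ'_0 = σ_v − u = 97.075 − 38.75 = 58.325 kPa.
Final effective stress: σ'_f = σ'_0 + Δσ = 58.325 + 79.1 = 137.43 kPa.
Normally consolidated clay, so the full stress increment lies on the virgin compression line:
S_c = C_c·H/(1+e₀)·log₁₀(σ'_f/σ'_0) = 0.42×6.3/(1+0.64)×log₁₀(137.43/58.325)
    = 1.6134 × 0.37223 = 0.6006 m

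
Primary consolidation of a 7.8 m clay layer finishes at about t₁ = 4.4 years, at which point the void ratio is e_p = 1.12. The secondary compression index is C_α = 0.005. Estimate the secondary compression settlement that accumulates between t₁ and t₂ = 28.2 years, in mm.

S_s ≈ 14.8 mm

Secondary compression: S_s = C_α·H/(1+e_p)·log₁₀(t₂/t₁)
S_s = 0.005×7.8/(1+1.12)×log₁₀(28.2/4.4)
    = 0.0184 × 0.8068 = 0.01484 m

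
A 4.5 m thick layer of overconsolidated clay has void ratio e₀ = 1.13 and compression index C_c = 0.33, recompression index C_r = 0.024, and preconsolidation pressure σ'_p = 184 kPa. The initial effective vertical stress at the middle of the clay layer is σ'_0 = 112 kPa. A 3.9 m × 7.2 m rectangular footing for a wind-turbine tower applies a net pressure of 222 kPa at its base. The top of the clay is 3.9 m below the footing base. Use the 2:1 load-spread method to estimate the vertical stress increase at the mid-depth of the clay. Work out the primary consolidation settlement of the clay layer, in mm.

Mid-depth of clay below the footing base: z = 3.9 + 4.5/2 = 6.15 m.
Stress increase at mid-clay by the 2:1 spreading method:
Δσ = qBL/((B+z)(L+z)) = 222×3.9×7.2/((3.9+6.15)(7.2+6.15)) = 46.463 kPa
Final effective stress: σ'_f = 112 + 46.463 = 158.46 kPa.
σ'_f = 158.46 ≤ σ'_p = 184 kPa, so the clay remains overconsolidated and only the recompression index applies:
S_c = C_r·H/(1+e₀)·log₁₀(σ'_f/σ'_0) = 0.024×4.5/2.13×log₁₀(158.46/112)
    = 0.050705 × 0.1507 = 0.007641 m

S_c ≈ 7.64 mm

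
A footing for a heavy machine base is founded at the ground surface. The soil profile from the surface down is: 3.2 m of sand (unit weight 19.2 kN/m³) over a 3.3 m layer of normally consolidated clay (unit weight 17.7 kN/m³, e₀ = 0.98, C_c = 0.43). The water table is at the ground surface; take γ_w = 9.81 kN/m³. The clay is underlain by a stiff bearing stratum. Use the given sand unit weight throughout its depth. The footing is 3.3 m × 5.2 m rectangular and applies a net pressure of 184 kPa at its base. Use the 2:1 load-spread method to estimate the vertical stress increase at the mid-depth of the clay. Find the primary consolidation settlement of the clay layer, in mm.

Mid-depth of clay below the ground surface: z = 3.2 + 3.3/2 = 4.85 m.
Total vertical stress at mid-clay: σ_v = 19.2×3.2 + 17.7×1.65 = 90.645 kPa.
Pore pressure: u = 9.81×(4.85 − 0) = 47.578 kPa.
Initial effective stress: σ'_0 = σ_v − u = 90.645 − 47.578 = 43.067 kPa.
Stress increase at mid-clay by the 2:1 spreading method:
Δσ = qBL/((B+z)(L+z)) = 184×3.3×5.2/((3.3+4.85)(5.2+4.85)) = 38.549 kPa
Final effective stress: σ'_f = σ'_0 + Δσ = 43.067 + 38.549 = 81.616 kPa.
Normally consolidated clay, so the full stress increment lies on the virgin compression line:
S_c = C_c·H/(1+e₀)·log₁₀(σ'_f/σ'_0) = 0.43×3.3/(1+0.98)×log₁₀(81.616/43.067)
    = 0.71667 × 0.27763 = 0.199 m

S_c ≈ 199 mm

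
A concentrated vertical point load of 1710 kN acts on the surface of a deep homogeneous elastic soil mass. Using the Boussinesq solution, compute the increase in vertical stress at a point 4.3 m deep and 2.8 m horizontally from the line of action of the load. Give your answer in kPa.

Δσ_z ≈ 18.2 kPa

Boussinesq vertical stress below a point load on an elastic half-space:
Δσ_z = 3P/(2πz²) · [1 + (r/z)²]^(−5/2)
r/z = 2.8/4.3 = 0.65116; [1+(r/z)²]^(−5/2) = 0.41325.
Δσ_z = 3×1710/(2π×4.3²) × 0.41325 = 44.157 × 0.41325 = 18.25 kPa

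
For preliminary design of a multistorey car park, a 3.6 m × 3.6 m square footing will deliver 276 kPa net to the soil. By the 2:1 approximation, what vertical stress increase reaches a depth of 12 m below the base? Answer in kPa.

By the 2:1 method the load spreads at 1 horizontal : 2 vertical, so at depth z the loaded area has grown by z in each plan dimension:
Δσ = qBL/((B+z)(L+z)) = 276×3.6×3.6/((3.6+12)(3.6+12)) = 14.698 kPa

Δσ_z ≈ 14.7 kPa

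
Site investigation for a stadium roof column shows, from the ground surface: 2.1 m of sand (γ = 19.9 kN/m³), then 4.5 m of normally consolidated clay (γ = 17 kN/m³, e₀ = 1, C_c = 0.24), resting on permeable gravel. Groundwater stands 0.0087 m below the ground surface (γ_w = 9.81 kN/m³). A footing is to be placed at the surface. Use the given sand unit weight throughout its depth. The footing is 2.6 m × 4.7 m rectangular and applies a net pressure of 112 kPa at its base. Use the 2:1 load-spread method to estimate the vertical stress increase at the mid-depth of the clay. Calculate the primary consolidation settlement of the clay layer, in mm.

Mid-depth of clay below the ground surface: z = 2.1 + 4.5/2 = 4.35 m.
Total vertical stress at mid-clay: σ_v = 19.9×2.1 + 17×2.25 = 80.04 kPa.
Pore pressure: u = 9.81×(4.35 − 0.0087) = 42.585 kPa.
Initial effective stress: σ'_0 = σ_v − u = 80.04 − 42.585 = 37.455 kPa.
Stress increase at mid-clay by the 2:1 spreading method:
Δσ = qBL/((B+z)(L+z)) = 112×2.6×4.7/((2.6+4.35)(4.7+4.35)) = 21.76 kPa
Final effective stress: σ'_f = σ'_0 + Δσ = 37.455 + 21.76 = 59.215 kPa.
Normally consolidated clay, so the full stress increment lies on the virgin compression line:
S_c = C_c·H/(1+e₀)·log₁₀(σ'_f/σ'_0) = 0.24×4.5/(1+1)×log₁₀(59.215/37.455)
    = 0.54 × 0.19892 = 0.1074 m

S_c ≈ 107 mm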